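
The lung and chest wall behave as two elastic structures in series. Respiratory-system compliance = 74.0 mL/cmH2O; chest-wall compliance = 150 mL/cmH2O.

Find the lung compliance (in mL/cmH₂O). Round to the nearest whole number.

146

1/CL = 1/Crs − 1/Ccw.
1/CL = 1/74.0 − 1/150 = 0.006847.
CL = 146.05 mL/cmH2O.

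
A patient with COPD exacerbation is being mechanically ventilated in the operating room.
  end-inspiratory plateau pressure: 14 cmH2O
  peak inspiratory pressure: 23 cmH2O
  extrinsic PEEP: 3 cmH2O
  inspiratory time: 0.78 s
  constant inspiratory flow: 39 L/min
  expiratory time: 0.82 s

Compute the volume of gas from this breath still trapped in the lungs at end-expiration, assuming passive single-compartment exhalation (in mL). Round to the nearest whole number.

Flow: 39 L/min ÷ 60 = 0.65 L/s.
Vt = flow × Ti = 0.65 L/s × 0.78 s × 1000 mL/L = 507.0 mL.
R = (PIP − Pplat)/V̇ = (23 − 14) / 0.65 = 9.0/0.65 = 13.846 cmH2O·s/L.
C = Vt/(Pplat − PEEP) = 507.0 / (14 − 3) = 507.0/11.0 = 46.091 mL/cmH2O.
τ = R × C = 13.846 × 0.04609 L/cmH2O = 0.6382 s.
Fraction remaining = e^(−Te/τ) = e^(−0.82/0.6382) = 0.2767.
Trapped volume = 507.0 × 0.2767 = 140.29 mL.

140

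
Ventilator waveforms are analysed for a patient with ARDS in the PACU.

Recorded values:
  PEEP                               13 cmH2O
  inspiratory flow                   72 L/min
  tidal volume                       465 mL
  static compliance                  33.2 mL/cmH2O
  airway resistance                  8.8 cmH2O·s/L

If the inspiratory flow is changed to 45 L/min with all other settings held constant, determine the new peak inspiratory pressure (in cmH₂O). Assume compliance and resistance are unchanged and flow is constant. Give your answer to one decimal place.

Flow: 72 L/min ÷ 60 = 1.2 L/s.
New flow: 45 L/min ÷ 60 = 0.75 L/s.
PIP = Vt/C + R·V̇ + PEEP (constant-flow equation of motion).
Only the resistive term changes: ΔPIP = R × ΔV̇ = 8.8 × (0.75 − 1.2) = 8.8 × -0.45 = -3.96 cmH2O.
Original PIP = 465/33.2 + 8.8×1.2 + 13 = 37.566 cmH2O; new PIP = 37.566 + (-3.96) = 33.606 cmH2O.

33.6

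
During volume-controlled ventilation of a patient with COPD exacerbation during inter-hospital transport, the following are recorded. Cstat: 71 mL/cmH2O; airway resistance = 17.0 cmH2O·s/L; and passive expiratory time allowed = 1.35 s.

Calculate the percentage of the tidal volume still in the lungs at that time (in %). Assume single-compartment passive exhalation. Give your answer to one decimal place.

32.7

τ = R × C = 17.0 × 71 mL/cmH2O = 17.0 × 0.071 L/cmH2O = 1.207 s.
Passive exhalation: V(t)/V₀ = e^(−t/τ) = e^(−1.35/1.207) = 0.3268.
Fraction remaining = 0.3268 → 32.68%.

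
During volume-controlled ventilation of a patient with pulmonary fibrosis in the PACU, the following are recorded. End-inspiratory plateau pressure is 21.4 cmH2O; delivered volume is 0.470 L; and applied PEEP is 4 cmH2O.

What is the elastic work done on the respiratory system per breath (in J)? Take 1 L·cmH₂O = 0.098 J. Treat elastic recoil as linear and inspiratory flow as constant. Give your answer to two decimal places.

0.40

Elastic work ≈ ½ × (Pplat − PEEP) × Vt = 0.5 × (21.4 − 4) × 0.470 L = 0.5 × 17.4 × 0.470 = 4.089 L·cmH2O.
× 0.098 J/(L·cmH2O) → 0.4007 J.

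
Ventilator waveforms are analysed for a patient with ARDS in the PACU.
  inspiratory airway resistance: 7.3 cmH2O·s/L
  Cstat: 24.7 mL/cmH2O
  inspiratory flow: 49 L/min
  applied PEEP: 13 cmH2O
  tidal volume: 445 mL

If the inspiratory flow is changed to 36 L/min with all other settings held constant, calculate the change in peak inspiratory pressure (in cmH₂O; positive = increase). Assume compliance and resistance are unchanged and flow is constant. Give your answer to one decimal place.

-1.6

Flow: 49 L/min ÷ 60 = 0.8167 L/s.
New flow: 36 L/min ÷ 60 = 0.6 L/s.
PIP = Vt/C + R·V̇ + PEEP (constant-flow equation of motion).
Only the resistive term changes: ΔPIP = R × ΔV̇ = 7.3 × (0.6 − 0.8167) = 7.3 × -0.2167 = -1.582 cmH2O.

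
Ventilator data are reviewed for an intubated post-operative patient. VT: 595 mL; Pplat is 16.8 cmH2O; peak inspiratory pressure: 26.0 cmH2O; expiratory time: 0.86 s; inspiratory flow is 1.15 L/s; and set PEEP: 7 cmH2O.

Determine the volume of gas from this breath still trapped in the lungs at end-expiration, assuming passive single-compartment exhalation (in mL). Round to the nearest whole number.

101

R = (PIP − Pplat)/V̇ = (26.0 − 16.8) / 1.15 = 9.2/1.15 = 8.0 cmH2O·s/L.
C = Vt/(Pplat − PEEP) = 595.0 / (16.8 − 7) = 595.0/9.8 = 60.714 mL/cmH2O.
τ = R × C = 8.0 × 0.06071 L/cmH2O = 0.4857 s.
Fraction remaining = e^(−Te/τ) = e^(−0.86/0.4857) = 0.1702.
Trapped volume = 595.0 × 0.1702 = 101.27 mL.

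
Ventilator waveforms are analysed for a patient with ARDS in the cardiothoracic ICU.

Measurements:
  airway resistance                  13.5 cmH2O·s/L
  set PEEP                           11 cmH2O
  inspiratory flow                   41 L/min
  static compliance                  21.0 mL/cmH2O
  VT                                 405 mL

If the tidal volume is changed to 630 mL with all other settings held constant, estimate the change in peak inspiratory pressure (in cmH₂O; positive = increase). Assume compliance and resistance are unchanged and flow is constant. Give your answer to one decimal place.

PIP = Vt/C + R·V̇ + PEEP (constant-flow equation of motion).
Only the elastic term changes: ΔPIP = ΔVt / C = (630 − 405) / 21.0 = 10.714 cmH2O.

10.7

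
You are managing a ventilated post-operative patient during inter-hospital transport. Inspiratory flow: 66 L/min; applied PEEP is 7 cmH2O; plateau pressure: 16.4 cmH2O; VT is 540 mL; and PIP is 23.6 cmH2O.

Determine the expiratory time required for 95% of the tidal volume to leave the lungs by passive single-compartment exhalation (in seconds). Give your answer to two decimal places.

Flow: 66 L/min ÷ 60 = 1.1 L/s.
R = (PIP − Pplat)/V̇ = (23.6 − 16.4) / 1.1 = 7.2/1.1 = 6.545 cmH2O·s/L.
C = Vt/(Pplat − PEEP) = 540.0 / (16.4 − 7) = 540.0/9.4 = 57.447 mL/cmH2O.
τ = R × C = 6.545 × 0.05745 L/cmH2O = 0.376 s.
t = −τ·ln(1 − 0.95) = −0.376·ln(0.05) = 1.126 s.

1.13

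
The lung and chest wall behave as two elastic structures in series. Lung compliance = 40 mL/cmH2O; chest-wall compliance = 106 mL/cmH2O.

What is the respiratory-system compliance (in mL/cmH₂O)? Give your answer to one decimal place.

29.0

Lung and chest wall are elastances in series: 1/Crs = 1/CL + 1/Ccw.
1/Crs = 1/40 + 1/106 = 0.03443.
Crs = 29.044 mL/cmH2O.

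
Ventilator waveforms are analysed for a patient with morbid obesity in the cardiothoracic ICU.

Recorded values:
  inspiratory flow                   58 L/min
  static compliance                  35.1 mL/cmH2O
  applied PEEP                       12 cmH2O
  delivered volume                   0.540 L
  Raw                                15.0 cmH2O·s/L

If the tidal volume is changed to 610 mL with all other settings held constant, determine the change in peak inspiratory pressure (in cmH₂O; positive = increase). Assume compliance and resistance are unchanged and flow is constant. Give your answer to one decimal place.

2.0

PIP = Vt/C + R·V̇ + PEEP (constant-flow equation of motion).
Only the elastic term changes: ΔPIP = ΔVt / C = (610 − 540) / 35.1 = 1.994 cmH2O.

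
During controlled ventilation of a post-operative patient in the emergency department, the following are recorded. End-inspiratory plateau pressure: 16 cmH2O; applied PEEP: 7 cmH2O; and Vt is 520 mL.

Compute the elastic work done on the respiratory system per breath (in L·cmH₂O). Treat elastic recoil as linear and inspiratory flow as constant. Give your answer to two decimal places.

2.34

Elastic work ≈ ½ × (Pplat − PEEP) × Vt = 0.5 × (16 − 7) × 0.520 L = 0.5 × 9.0 × 0.520 = 2.34 L·cmH2O.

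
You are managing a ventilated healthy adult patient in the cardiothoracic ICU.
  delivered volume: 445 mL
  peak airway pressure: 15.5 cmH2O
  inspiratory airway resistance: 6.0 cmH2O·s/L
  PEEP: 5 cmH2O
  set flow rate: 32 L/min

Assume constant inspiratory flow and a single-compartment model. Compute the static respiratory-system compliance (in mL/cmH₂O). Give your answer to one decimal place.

61.0

Flow: 32 L/min ÷ 60 = 0.5333 L/s.
Equation of motion (constant flow): PIP = Vt/C + R·V̇ + PEEP.
Vt/C = PIP − R·V̇ − PEEP = 15.5 − 6.0×0.5333 − 5 = 15.5 − 3.2 − 5 = 7.3 cmH2O.
C = Vt / 7.3 = 445 / 7.3 = 60.959 mL/cmH2O.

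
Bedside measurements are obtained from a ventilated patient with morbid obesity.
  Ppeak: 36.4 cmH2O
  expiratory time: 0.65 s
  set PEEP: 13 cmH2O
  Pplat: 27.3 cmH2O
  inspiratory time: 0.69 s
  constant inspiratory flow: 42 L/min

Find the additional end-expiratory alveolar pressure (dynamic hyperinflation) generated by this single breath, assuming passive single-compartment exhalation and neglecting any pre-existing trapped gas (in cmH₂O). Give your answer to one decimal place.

3.3

Flow: 42 L/min ÷ 60 = 0.7 L/s.
Vt = flow × Ti = 0.7 L/s × 0.69 s × 1000 mL/L = 483.0 mL.
R = (PIP − Pplat)/V̇ = (36.4 − 27.3) / 0.7 = 9.1/0.7 = 13.0 cmH2O·s/L.
C = Vt/(Pplat − PEEP) = 483.0 / (27.3 − 13) = 483.0/14.3 = 33.776 mL/cmH2O.
τ = R × C = 13.0 × 0.03378 L/cmH2O = 0.4391 s.
Fraction remaining = e^(−Te/τ) = e^(−0.65/0.4391) = 0.2276; trapped volume = 483.0 × 0.2276 = 109.93 mL.
Additional alveolar pressure from trapping ≈ V_trapped / C = 109.93 / 33.776 = 3.255 cmH2O.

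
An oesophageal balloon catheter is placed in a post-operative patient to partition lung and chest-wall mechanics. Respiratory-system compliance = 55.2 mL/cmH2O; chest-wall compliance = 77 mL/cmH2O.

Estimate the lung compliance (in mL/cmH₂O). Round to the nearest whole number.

1/CL = 1/Crs − 1/Ccw.
1/CL = 1/55.2 − 1/77 = 0.005129.
CL = 194.97 mL/cmH2O.

195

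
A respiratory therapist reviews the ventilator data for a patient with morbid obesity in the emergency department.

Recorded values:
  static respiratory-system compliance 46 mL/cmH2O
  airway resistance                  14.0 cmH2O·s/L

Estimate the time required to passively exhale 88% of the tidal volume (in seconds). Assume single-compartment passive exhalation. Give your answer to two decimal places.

τ = R × C = 14.0 × 46 mL/cmH2O = 14.0 × 0.046 L/cmH2O = 0.644 s.
Exhaled fraction f = 1 − e^(−t/τ) → t = −τ·ln(1 − f) = −0.644·ln(0.12) = 1.365 s.

1.37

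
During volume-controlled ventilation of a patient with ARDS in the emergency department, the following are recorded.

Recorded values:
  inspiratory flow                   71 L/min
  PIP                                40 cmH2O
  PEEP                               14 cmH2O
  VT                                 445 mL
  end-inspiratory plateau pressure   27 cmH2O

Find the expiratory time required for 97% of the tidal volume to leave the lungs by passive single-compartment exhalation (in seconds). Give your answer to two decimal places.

1.32

Flow: 71 L/min ÷ 60 = 1.1833 L/s.
R = (PIP − Pplat)/V̇ = (40 − 27) / 1.1833 = 13.0/1.1833 = 10.986 cmH2O·s/L.
C = Vt/(Pplat − PEEP) = 445.0 / (27 − 14) = 445.0/13.0 = 34.231 mL/cmH2O.
τ = R × C = 10.986 × 0.03423 L/cmH2O = 0.3761 s.
t = −τ·ln(1 − 0.97) = −0.3761·ln(0.03) = 1.319 s.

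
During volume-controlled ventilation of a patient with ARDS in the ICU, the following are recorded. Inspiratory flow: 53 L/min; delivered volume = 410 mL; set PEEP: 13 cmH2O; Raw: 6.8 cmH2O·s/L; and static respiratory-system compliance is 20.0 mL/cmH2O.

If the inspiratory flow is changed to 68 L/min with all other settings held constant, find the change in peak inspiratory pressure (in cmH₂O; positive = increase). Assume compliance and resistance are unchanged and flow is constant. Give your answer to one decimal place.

1.7

Flow: 53 L/min ÷ 60 = 0.8833 L/s.
New flow: 68 L/min ÷ 60 = 1.1333 L/s.
PIP = Vt/C + R·V̇ + PEEP (constant-flow equation of motion).
Only the resistive term changes: ΔPIP = R × ΔV̇ = 6.8 × (1.1333 − 0.8833) = 6.8 × 0.25 = 1.7 cmH2O.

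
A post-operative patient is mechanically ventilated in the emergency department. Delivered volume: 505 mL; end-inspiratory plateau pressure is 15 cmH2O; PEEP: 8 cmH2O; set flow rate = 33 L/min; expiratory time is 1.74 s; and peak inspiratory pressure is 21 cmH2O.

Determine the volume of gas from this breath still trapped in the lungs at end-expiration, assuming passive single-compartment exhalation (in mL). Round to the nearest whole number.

Flow: 33 L/min ÷ 60 = 0.55 L/s.
R = (PIP − Pplat)/V̇ = (21 − 15) / 0.55 = 6.0/0.55 = 10.909 cmH2O·s/L.
C = Vt/(Pplat − PEEP) = 505.0 / (15 − 8) = 505.0/7.0 = 72.143 mL/cmH2O.
τ = R × C = 10.909 × 0.07214 L/cmH2O = 0.787 s.
Fraction remaining = e^(−Te/τ) = e^(−1.74/0.787) = 0.1096.
Trapped volume = 505.0 × 0.1096 = 55.348 mL.

55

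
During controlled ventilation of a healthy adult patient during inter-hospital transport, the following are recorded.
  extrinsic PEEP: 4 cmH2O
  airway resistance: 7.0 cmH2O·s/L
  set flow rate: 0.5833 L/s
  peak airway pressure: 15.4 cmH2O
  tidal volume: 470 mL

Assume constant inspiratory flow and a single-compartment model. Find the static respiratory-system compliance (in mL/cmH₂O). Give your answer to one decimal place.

Equation of motion (constant flow): PIP = Vt/C + R·V̇ + PEEP.
Vt/C = PIP − R·V̇ − PEEP = 15.4 − 7.0×0.5833 − 4 = 15.4 − 4.083 − 4 = 7.317 cmH2O.
C = Vt / 7.317 = 470 / 7.317 = 64.234 mL/cmH2O.

64.2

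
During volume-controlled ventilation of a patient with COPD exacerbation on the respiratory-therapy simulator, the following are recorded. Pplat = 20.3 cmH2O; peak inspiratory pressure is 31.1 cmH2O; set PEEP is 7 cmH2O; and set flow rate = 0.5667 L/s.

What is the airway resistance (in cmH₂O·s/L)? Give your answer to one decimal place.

19.1

Raw = (PIP − Pplat) / flow = (31.1 − 20.3) / 0.5667 = 10.8 / 0.5667 = 19.058 cmH2O·s/L.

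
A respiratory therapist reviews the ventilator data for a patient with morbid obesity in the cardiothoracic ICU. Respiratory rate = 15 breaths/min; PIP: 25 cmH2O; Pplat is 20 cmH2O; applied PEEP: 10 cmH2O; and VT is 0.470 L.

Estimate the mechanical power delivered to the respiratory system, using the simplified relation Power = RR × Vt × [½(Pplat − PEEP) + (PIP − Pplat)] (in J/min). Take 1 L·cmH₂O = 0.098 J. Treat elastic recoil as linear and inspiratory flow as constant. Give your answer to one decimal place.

6.9

Per-breath work = Vt × [½(Pplat−PEEP) + (PIP−Pplat)] = 0.470 × [0.5×10.0 + 5.0] = 0.470 × 10.0 = 4.7 L·cmH2O.
Power = 15 × 4.7 = 70.5 L·cmH2O/min.
× 0.098 J/(L·cmH2O) → 6.909 J/min.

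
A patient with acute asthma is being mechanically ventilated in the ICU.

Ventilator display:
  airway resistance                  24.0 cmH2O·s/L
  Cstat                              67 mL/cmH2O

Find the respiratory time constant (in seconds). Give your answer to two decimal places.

1.61

τ = R × C = 24.0 × 67 mL/cmH2O = 24.0 × 0.067 L/cmH2O = 1.608 s.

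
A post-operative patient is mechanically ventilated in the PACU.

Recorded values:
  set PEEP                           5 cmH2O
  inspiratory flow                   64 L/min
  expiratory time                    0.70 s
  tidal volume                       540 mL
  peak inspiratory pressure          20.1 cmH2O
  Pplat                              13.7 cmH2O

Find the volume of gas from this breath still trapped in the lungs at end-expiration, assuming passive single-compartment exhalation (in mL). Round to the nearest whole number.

82

Flow: 64 L/min ÷ 60 = 1.0667 L/s.
R = (PIP − Pplat)/V̇ = (20.1 − 13.7) / 1.0667 = 6.4/1.0667 = 6.0 cmH2O·s/L.
C = Vt/(Pplat − PEEP) = 540.0 / (13.7 − 5) = 540.0/8.7 = 62.069 mL/cmH2O.
τ = R × C = 6.0 × 0.06207 L/cmH2O = 0.3724 s.
Fraction remaining = e^(−Te/τ) = e^(−0.70/0.3724) = 0.1526.
Trapped volume = 540.0 × 0.1526 = 82.404 mL.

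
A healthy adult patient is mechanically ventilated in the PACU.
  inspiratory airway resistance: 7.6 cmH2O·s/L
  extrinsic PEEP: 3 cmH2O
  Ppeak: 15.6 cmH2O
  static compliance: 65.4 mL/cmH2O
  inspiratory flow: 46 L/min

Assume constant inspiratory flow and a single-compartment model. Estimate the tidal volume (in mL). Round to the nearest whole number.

Flow: 46 L/min ÷ 60 = 0.7667 L/s.
Equation of motion (constant flow): PIP = Vt/C + R·V̇ + PEEP.
Vt/C = PIP − R·V̇ − PEEP = 15.6 − 5.827 − 3 = 6.773 cmH2O.
Vt = C × 6.773 = 65.4 × 6.773 = 442.95 mL.

443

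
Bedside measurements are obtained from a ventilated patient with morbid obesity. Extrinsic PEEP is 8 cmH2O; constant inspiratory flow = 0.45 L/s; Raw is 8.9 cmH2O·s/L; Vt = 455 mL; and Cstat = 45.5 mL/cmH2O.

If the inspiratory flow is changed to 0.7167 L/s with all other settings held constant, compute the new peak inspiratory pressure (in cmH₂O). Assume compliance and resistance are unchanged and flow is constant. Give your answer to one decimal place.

24.4

PIP = Vt/C + R·V̇ + PEEP (constant-flow equation of motion).
Only the resistive term changes: ΔPIP = R × ΔV̇ = 8.9 × (0.7167 − 0.45) = 8.9 × 0.2667 = 2.374 cmH2O.
Original PIP = 455/45.5 + 8.9×0.45 + 8 = 22.005 cmH2O; new PIP = 22.005 + (2.374) = 24.379 cmH2O.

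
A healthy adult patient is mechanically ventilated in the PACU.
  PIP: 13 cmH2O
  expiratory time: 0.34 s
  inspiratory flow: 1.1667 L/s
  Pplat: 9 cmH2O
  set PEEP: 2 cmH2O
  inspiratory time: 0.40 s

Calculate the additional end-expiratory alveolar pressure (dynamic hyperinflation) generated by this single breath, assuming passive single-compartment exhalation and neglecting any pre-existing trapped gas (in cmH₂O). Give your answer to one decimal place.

1.6

Vt = flow × Ti = 1.1667 L/s × 0.40 s × 1000 mL/L = 466.68 mL.
R = (PIP − Pplat)/V̇ = (13 − 9) / 1.1667 = 4.0/1.1667 = 3.428 cmH2O·s/L.
C = Vt/(Pplat − PEEP) = 466.68 / (9 − 2) = 466.68/7.0 = 66.669 mL/cmH2O.
τ = R × C = 3.428 × 0.06667 L/cmH2O = 0.2285 s.
Fraction remaining = e^(−Te/τ) = e^(−0.34/0.2285) = 0.2258; trapped volume = 466.68 × 0.2258 = 105.38 mL.
Additional alveolar pressure from trapping ≈ V_trapped / C = 105.38 / 66.669 = 1.581 cmH2O.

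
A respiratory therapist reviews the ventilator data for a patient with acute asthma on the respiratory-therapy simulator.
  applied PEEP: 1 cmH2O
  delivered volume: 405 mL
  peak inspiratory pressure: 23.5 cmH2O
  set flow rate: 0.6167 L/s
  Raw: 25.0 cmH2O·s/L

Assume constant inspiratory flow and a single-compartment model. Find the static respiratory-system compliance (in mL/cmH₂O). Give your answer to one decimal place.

57.2

Equation of motion (constant flow): PIP = Vt/C + R·V̇ + PEEP.
Vt/C = PIP − R·V̇ − PEEP = 23.5 − 25.0×0.6167 − 1 = 23.5 − 15.418 − 1 = 7.082 cmH2O.
C = Vt / 7.082 = 405 / 7.082 = 57.187 mL/cmH2O.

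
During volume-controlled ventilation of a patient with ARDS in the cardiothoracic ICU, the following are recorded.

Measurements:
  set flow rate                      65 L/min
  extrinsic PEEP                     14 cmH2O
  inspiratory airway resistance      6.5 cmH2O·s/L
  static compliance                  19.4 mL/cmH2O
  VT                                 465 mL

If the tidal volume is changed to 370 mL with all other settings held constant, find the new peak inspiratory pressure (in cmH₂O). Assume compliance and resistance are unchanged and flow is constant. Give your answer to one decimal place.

40.1

Flow: 65 L/min ÷ 60 = 1.0833 L/s.
PIP = Vt/C + R·V̇ + PEEP (constant-flow equation of motion).
Only the elastic term changes: ΔPIP = ΔVt / C = (370 − 465) / 19.4 = -4.897 cmH2O.
Original PIP = 465/19.4 + 6.5×1.0833 + 14 = 45.011 cmH2O; new PIP = 45.011 + (-4.897) = 40.114 cmH2O.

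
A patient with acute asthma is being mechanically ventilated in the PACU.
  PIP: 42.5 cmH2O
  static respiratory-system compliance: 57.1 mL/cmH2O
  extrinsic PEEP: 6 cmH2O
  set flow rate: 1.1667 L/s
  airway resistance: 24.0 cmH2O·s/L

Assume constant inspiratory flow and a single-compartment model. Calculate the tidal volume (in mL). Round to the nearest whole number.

485

Equation of motion (constant flow): PIP = Vt/C + R·V̇ + PEEP.
Vt/C = PIP − R·V̇ − PEEP = 42.5 − 28.001 − 6 = 8.499 cmH2O.
Vt = C × 8.499 = 57.1 × 8.499 = 485.29 mL.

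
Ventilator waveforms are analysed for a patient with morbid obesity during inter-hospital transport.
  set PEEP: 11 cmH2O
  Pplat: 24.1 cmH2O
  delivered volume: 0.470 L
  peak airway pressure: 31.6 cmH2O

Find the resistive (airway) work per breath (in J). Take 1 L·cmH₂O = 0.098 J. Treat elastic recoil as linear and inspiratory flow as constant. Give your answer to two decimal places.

0.35

With constant inspiratory flow the resistive pressure is constant at PIP − Pplat = 31.6 − 24.1 = 7.5 cmH2O, so resistive work = 7.5 × 0.470 = 3.525 L·cmH2O.
× 0.098 J/(L·cmH2O) → 0.3455 J.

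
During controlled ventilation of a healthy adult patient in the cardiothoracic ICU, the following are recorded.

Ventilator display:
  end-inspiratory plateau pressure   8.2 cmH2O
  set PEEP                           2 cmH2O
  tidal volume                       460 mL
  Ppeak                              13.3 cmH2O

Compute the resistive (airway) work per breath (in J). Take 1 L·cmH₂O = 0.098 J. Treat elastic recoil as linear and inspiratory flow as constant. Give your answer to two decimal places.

0.23

With constant inspiratory flow the resistive pressure is constant at PIP − Pplat = 13.3 − 8.2 = 5.1 cmH2O, so resistive work = 5.1 × 0.460 = 2.346 L·cmH2O.
× 0.098 J/(L·cmH2O) → 0.2299 J.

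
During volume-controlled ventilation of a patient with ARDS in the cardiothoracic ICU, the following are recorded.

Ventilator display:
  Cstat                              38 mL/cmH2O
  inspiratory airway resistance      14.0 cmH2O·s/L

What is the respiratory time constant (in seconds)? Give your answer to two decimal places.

0.53

τ = R × C = 14.0 × 38 mL/cmH2O = 14.0 × 0.038 L/cmH2O = 0.532 s.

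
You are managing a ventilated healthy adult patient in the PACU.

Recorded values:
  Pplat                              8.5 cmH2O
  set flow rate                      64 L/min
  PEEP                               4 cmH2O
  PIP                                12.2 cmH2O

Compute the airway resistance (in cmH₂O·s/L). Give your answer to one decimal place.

Flow: 64 L/min ÷ 60 = 1.0667 L/s.
Raw = (PIP − Pplat) / flow = (12.2 − 8.5) / 1.0667 = 3.7 / 1.0667 = 3.469 cmH2O·s/L.

3.5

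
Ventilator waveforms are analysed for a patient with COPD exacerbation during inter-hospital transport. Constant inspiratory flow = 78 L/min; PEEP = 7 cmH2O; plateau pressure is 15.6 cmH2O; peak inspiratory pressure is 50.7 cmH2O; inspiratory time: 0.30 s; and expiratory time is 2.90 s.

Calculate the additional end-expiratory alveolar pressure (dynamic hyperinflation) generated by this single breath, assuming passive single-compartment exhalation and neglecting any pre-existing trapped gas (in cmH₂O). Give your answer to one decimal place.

0.8

Flow: 78 L/min ÷ 60 = 1.3 L/s.
Vt = flow × Ti = 1.3 L/s × 0.30 s × 1000 mL/L = 390.0 mL.
R = (PIP − Pplat)/V̇ = (50.7 − 15.6) / 1.3 = 35.1/1.3 = 27.0 cmH2O·s/L.
C = Vt/(Pplat − PEEP) = 390.0 / (15.6 − 7) = 390.0/8.6 = 45.349 mL/cmH2O.
τ = R × C = 27.0 × 0.04535 L/cmH2O = 1.224 s.
Fraction remaining = e^(−Te/τ) = e^(−2.90/1.224) = 0.09355; trapped volume = 390.0 × 0.09355 = 36.485 mL.
Additional alveolar pressure from trapping ≈ V_trapped / C = 36.485 / 45.349 = 0.8045 cmH2O.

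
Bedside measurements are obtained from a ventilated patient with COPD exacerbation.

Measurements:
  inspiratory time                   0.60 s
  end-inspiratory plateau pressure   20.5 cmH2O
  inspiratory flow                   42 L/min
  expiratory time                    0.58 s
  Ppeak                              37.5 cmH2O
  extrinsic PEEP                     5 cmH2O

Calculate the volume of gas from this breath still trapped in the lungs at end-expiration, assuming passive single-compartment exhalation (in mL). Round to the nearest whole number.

174

Flow: 42 L/min ÷ 60 = 0.7 L/s.
Vt = flow × Ti = 0.7 L/s × 0.60 s × 1000 mL/L = 420.0 mL.
R = (PIP − Pplat)/V̇ = (37.5 − 20.5) / 0.7 = 17.0/0.7 = 24.286 cmH2O·s/L.
C = Vt/(Pplat − PEEP) = 420.0 / (20.5 − 5) = 420.0/15.5 = 27.097 mL/cmH2O.
τ = R × C = 24.286 × 0.0271 L/cmH2O = 0.6582 s.
Fraction remaining = e^(−Te/τ) = e^(−0.58/0.6582) = 0.4143.
Trapped volume = 420.0 × 0.4143 = 174.01 mL.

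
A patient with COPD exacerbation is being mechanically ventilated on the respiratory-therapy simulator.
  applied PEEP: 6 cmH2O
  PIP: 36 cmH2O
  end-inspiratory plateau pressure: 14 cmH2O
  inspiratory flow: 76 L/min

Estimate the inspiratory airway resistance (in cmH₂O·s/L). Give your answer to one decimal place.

Flow: 76 L/min ÷ 60 = 1.2667 L/s.
Raw = (PIP − Pplat) / flow = (36 − 14) / 1.2667 = 22.0 / 1.2667 = 17.368 cmH2O·s/L.

17.4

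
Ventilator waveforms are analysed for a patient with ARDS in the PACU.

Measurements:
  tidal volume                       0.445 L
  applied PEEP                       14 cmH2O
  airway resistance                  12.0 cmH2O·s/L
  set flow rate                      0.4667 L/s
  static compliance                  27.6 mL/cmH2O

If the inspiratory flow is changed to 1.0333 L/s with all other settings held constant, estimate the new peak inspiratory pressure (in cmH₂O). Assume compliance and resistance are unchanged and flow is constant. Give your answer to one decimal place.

PIP = Vt/C + R·V̇ + PEEP (constant-flow equation of motion).
Only the resistive term changes: ΔPIP = R × ΔV̇ = 12.0 × (1.0333 − 0.4667) = 12.0 × 0.5666 = 6.799 cmH2O.
Original PIP = 445/27.6 + 12.0×0.4667 + 14 = 35.724 cmH2O; new PIP = 35.724 + (6.799) = 42.523 cmH2O.

42.5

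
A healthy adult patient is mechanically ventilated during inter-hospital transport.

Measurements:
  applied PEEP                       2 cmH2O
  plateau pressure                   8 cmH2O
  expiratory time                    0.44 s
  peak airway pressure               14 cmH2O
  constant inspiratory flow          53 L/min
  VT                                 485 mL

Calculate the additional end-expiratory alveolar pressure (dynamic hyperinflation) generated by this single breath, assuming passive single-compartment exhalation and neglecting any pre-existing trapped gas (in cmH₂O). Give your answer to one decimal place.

2.7

Flow: 53 L/min ÷ 60 = 0.8833 L/s.
R = (PIP − Pplat)/V̇ = (14 − 8) / 0.8833 = 6.0/0.8833 = 6.793 cmH2O·s/L.
C = Vt/(Pplat − PEEP) = 485.0 / (8 − 2) = 485.0/6.0 = 80.833 mL/cmH2O.
τ = R × C = 6.793 × 0.08083 L/cmH2O = 0.5491 s.
Fraction remaining = e^(−Te/τ) = e^(−0.44/0.5491) = 0.4487; trapped volume = 485.0 × 0.4487 = 217.62 mL.
Additional alveolar pressure from trapping ≈ V_trapped / C = 217.62 / 80.833 = 2.692 cmH2O.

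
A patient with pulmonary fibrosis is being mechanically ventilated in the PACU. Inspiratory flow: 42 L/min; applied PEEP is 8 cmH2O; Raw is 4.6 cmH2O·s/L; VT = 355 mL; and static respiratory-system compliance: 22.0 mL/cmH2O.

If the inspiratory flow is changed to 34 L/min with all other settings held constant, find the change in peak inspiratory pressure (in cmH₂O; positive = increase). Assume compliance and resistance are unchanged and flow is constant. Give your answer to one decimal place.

-0.6

Flow: 42 L/min ÷ 60 = 0.7 L/s.
New flow: 34 L/min ÷ 60 = 0.5667 L/s.
PIP = Vt/C + R·V̇ + PEEP (constant-flow equation of motion).
Only the resistive term changes: ΔPIP = R × ΔV̇ = 4.6 × (0.5667 − 0.7) = 4.6 × -0.1333 = -0.6132 cmH2O.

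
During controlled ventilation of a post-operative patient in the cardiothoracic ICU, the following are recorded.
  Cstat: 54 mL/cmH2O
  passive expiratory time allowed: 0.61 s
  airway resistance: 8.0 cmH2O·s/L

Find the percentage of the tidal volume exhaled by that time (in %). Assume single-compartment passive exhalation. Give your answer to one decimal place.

τ = R × C = 8.0 × 54 mL/cmH2O = 8.0 × 0.054 L/cmH2O = 0.432 s.
Passive exhalation: V(t)/V₀ = e^(−t/τ) = e^(−0.61/0.432) = 0.2436.
Fraction exhaled = 1 − 0.2436 = 0.7564 → 75.64%.

75.6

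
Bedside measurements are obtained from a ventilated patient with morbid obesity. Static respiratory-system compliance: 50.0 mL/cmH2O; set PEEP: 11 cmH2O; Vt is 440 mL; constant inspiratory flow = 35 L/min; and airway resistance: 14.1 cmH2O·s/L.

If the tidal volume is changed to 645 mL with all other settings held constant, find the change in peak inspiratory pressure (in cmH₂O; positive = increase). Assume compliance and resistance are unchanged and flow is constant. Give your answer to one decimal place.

PIP = Vt/C + R·V̇ + PEEP (constant-flow equation of motion).
Only the elastic term changes: ΔPIP = ΔVt / C = (645 − 440) / 50.0 = 4.1 cmH2O.

4.1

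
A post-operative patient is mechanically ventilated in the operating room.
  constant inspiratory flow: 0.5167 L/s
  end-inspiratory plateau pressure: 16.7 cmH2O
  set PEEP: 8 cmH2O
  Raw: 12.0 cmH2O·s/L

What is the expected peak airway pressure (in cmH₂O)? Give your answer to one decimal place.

22.9

PIP = Pplat + Raw × flow = 16.7 + 12.0 × 0.5167 = 16.7 + 6.2 = 22.9 cmH2O.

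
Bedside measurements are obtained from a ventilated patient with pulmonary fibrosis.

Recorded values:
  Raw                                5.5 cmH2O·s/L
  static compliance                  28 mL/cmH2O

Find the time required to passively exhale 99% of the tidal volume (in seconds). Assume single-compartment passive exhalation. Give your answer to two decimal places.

τ = R × C = 5.5 × 28 mL/cmH2O = 5.5 × 0.028 L/cmH2O = 0.154 s.
Exhaled fraction f = 1 − e^(−t/τ) → t = −τ·ln(1 − f) = −0.154·ln(0.01) = 0.7092 s.

0.71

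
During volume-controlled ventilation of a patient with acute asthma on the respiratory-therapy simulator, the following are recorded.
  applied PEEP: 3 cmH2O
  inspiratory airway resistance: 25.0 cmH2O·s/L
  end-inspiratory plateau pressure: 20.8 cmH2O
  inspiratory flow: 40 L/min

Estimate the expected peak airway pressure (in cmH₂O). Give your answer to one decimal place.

Flow: 40 L/min ÷ 60 = 0.6667 L/s.
PIP = Pplat + Raw × flow = 20.8 + 25.0 × 0.6667 = 20.8 + 16.668 = 37.468 cmH2O.

37.5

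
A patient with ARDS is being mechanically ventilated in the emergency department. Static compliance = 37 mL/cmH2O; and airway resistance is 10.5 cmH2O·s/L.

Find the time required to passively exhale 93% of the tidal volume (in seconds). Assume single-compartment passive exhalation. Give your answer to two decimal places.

1.03

τ = R × C = 10.5 × 37 mL/cmH2O = 10.5 × 0.037 L/cmH2O = 0.3885 s.
Exhaled fraction f = 1 − e^(−t/τ) → t = −τ·ln(1 − f) = −0.3885·ln(0.07) = 1.033 s.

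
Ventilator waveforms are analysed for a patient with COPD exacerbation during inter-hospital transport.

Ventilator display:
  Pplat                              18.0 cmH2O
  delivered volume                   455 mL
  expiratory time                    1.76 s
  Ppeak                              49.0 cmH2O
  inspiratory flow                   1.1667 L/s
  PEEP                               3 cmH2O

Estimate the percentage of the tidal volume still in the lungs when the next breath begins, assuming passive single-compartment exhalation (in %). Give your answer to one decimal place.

R = (PIP − Pplat)/V̇ = (49.0 − 18.0) / 1.1667 = 31.0/1.1667 = 26.571 cmH2O·s/L.
C = Vt/(Pplat − PEEP) = 455.0 / (18.0 − 3) = 455.0/15.0 = 30.333 mL/cmH2O.
τ = R × C = 26.571 × 0.03033 L/cmH2O = 0.8059 s.
Fraction remaining at end-expiration = e^(−Te/τ) = e^(−1.76/0.8059) = 0.1126 → 11.26%.

11.3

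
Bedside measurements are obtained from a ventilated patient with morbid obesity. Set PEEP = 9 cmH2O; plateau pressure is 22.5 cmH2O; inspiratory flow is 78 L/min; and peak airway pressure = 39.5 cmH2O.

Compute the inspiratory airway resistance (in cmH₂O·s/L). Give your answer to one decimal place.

13.1

Flow: 78 L/min ÷ 60 = 1.3 L/s.
Raw = (PIP − Pplat) / flow = (39.5 − 22.5) / 1.3 = 17.0 / 1.3 = 13.077 cmH2O·s/L.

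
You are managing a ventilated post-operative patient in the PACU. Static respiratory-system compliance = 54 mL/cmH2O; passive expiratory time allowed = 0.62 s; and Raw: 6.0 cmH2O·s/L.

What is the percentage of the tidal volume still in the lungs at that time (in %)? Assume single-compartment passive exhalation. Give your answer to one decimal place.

τ = R × C = 6.0 × 54 mL/cmH2O = 6.0 × 0.054 L/cmH2O = 0.324 s.
Passive exhalation: V(t)/V₀ = e^(−t/τ) = e^(−0.62/0.324) = 0.1476.
Fraction remaining = 0.1476 → 14.76%.

14.8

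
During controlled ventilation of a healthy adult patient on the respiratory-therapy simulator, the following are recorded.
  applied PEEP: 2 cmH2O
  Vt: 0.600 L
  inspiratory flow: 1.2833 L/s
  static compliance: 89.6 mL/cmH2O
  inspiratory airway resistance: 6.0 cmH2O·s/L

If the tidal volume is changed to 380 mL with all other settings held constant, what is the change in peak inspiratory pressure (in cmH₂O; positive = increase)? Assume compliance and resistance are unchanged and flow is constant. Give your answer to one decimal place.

PIP = Vt/C + R·V̇ + PEEP (constant-flow equation of motion).
Only the elastic term changes: ΔPIP = ΔVt / C = (380 − 600) / 89.6 = -2.455 cmH2O.

-2.5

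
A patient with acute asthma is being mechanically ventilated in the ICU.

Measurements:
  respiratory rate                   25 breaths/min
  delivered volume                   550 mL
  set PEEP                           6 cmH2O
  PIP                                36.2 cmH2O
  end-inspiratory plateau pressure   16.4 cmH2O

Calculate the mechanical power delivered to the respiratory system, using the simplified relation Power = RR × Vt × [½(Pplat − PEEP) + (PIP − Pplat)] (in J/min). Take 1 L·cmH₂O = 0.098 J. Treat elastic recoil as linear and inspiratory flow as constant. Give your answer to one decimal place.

33.7

Per-breath work = Vt × [½(Pplat−PEEP) + (PIP−Pplat)] = 0.550 × [0.5×10.4 + 19.8] = 0.550 × 25.0 = 13.75 L·cmH2O.
Power = 25 × 13.75 = 343.75 L·cmH2O/min.
× 0.098 J/(L·cmH2O) → 33.688 J/min.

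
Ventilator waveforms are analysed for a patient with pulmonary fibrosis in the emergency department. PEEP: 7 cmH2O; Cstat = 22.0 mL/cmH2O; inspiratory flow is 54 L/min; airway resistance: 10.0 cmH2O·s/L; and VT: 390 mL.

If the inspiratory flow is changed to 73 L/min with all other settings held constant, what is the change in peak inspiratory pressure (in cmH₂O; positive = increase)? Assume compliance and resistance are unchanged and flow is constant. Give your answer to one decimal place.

3.2

Flow: 54 L/min ÷ 60 = 0.9 L/s.
New flow: 73 L/min ÷ 60 = 1.2167 L/s.
PIP = Vt/C + R·V̇ + PEEP (constant-flow equation of motion).
Only the resistive term changes: ΔPIP = R × ΔV̇ = 10.0 × (1.2167 − 0.9) = 10.0 × 0.3167 = 3.167 cmH2O.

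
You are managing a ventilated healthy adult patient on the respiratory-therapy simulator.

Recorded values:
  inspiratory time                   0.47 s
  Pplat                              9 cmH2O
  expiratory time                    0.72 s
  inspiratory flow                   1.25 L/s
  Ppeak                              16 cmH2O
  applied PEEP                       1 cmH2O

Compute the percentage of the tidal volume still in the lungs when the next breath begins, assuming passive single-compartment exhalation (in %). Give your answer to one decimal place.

Vt = flow × Ti = 1.25 L/s × 0.47 s × 1000 mL/L = 587.5 mL.
R = (PIP − Pplat)/V̇ = (16 − 9) / 1.25 = 7.0/1.25 = 5.6 cmH2O·s/L.
C = Vt/(Pplat − PEEP) = 587.5 / (9 − 1) = 587.5/8.0 = 73.438 mL/cmH2O.
τ = R × C = 5.6 × 0.07344 L/cmH2O = 0.4113 s.
Fraction remaining at end-expiration = e^(−Te/τ) = e^(−0.72/0.4113) = 0.1737 → 17.37%.

17.4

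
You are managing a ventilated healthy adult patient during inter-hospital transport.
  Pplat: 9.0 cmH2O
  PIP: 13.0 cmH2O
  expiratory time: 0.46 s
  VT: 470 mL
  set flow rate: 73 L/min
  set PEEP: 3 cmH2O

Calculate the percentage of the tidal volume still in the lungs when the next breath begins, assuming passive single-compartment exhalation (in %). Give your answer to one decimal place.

16.8

Flow: 73 L/min ÷ 60 = 1.2167 L/s.
R = (PIP − Pplat)/V̇ = (13.0 − 9.0) / 1.2167 = 4.0/1.2167 = 3.288 cmH2O·s/L.
C = Vt/(Pplat − PEEP) = 470.0 / (9.0 − 3) = 470.0/6.0 = 78.333 mL/cmH2O.
τ = R × C = 3.288 × 0.07833 L/cmH2O = 0.2575 s.
Fraction remaining at end-expiration = e^(−Te/τ) = e^(−0.46/0.2575) = 0.1676 → 16.76%.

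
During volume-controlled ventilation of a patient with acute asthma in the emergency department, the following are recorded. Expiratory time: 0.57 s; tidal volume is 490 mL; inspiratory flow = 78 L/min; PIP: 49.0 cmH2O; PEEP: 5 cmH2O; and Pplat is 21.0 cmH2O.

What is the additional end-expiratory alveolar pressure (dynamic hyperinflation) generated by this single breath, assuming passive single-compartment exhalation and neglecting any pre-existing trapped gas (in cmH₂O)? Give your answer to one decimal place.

6.7

Flow: 78 L/min ÷ 60 = 1.3 L/s.
R = (PIP − Pplat)/V̇ = (49.0 − 21.0) / 1.3 = 28.0/1.3 = 21.538 cmH2O·s/L.
C = Vt/(Pplat − PEEP) = 490.0 / (21.0 − 5) = 490.0/16.0 = 30.625 mL/cmH2O.
τ = R × C = 21.538 × 0.03063 L/cmH2O = 0.6597 s.
Fraction remaining = e^(−Te/τ) = e^(−0.57/0.6597) = 0.4215; trapped volume = 490.0 × 0.4215 = 206.54 mL.
Additional alveolar pressure from trapping ≈ V_trapped / C = 206.54 / 30.625 = 6.744 cmH2O.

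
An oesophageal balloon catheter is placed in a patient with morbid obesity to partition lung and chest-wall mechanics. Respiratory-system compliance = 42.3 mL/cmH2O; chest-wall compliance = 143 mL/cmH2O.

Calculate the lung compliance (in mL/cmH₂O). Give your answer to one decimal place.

1/CL = 1/Crs − 1/Ccw.
1/CL = 1/42.3 − 1/143 = 0.01665.
CL = 60.06 mL/cmH2O.

60.1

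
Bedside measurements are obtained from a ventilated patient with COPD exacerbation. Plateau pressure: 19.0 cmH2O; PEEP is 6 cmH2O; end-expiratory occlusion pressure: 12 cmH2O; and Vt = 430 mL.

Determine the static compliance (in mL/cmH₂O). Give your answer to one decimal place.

61.4

End-expiratory occlusion gives total PEEP = 12 cmH2O (intrinsic PEEP = 12 − 6 = 6). Use total PEEP for the elastic gradient.
Cstat = Vt / (Pplat − PEEPtotal) = 430 / (19.0 − 12) = 430 / 7.0 = 61.429 mL/cmH2O.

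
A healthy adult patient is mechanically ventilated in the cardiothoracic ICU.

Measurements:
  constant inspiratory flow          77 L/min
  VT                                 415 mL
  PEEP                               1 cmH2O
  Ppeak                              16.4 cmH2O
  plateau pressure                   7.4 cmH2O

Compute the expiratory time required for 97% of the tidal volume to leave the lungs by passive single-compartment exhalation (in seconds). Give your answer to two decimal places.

Flow: 77 L/min ÷ 60 = 1.2833 L/s.
R = (PIP − Pplat)/V̇ = (16.4 − 7.4) / 1.2833 = 9.0/1.2833 = 7.013 cmH2O·s/L.
C = Vt/(Pplat − PEEP) = 415.0 / (7.4 − 1) = 415.0/6.4 = 64.844 mL/cmH2O.
τ = R × C = 7.013 × 0.06484 L/cmH2O = 0.4547 s.
t = −τ·ln(1 − 0.97) = −0.4547·ln(0.03) = 1.594 s.

1.59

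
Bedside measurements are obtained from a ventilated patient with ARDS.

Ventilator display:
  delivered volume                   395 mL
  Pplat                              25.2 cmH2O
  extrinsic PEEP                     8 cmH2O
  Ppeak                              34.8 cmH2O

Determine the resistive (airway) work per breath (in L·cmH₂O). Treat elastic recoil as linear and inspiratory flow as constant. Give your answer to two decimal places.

3.79

With constant inspiratory flow the resistive pressure is constant at PIP − Pplat = 34.8 − 25.2 = 9.6 cmH2O, so resistive work = 9.6 × 0.395 = 3.792 L·cmH2O.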